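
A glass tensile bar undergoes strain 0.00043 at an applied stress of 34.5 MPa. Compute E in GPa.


Young's modulus: E = stress / strain
  E = 34.5 MPa / 0.00043 = 80232.56 MPa
Convert to GPa: 80232.56 / 1000 = 80.23 GPa

80.23 GPa


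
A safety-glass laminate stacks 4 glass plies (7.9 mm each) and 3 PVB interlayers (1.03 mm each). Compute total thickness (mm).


Total thickness = glass contribution + PVB contribution
  Glass: 4 * 7.9 = 31.6 mm
  PVB: 3 * 1.03 = 3.09 mm
  Total = 31.6 + 3.09 = 34.69 mm

34.69 mm


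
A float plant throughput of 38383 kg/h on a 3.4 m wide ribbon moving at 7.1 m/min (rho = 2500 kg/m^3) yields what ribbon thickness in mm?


Ribbon cross-section from mass balance:
  Volume rate = throughput / density = 38383 / 2500 = 15.3532 m^3/h
  thickness = volume rate / (speed * 60 * width), i.e.
  thickness = throughput / (60 * speed * width * density) * 1000
  thickness = 38383 / (60 * 7.1 * 3.4 * 2500) * 1000 = 10.6 mm

10.6 mm


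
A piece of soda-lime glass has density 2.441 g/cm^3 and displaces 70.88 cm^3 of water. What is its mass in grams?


Rearrange rho = m / V:
  m = rho * V
  m = 2.441 * 70.88 = 173.018 g

173.018 g


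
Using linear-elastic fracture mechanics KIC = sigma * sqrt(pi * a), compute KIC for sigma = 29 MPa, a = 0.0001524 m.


Fracture toughness: KIC = sigma * sqrt(pi * a)
  pi * a = pi * 0.0001524 = 0.000478779
  sqrt(pi * a) = 0.021881
  KIC = 29 * 0.021881 = 0.635 MPa*sqrt(m)

0.635 MPa*sqrt(m)


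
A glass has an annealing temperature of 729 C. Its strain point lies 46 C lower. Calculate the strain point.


Strain point = annealing point - difference:
  T_strain = 729 - 46 = 683 C

683 C


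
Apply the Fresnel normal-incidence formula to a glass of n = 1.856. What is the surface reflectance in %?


Fresnel reflectance at normal incidence:
  R = ((n - 1)/(n + 1))^2
  (n - 1)/(n + 1) = (1.856 - 1)/(1.856 + 1) = 0.29972
  R = 0.29972^2 = 0.0898321
  R(%) = 0.0898321 * 100 = 8.983%

8.983%


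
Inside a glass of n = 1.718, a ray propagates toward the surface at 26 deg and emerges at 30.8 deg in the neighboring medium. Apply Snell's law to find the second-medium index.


Apply Snell's law: n1 * sin(theta1) = n2 * sin(theta2)
  n2 = n1 * sin(theta1) / sin(theta2)
  sin(26) = 0.438371
  sin(30.8) = 0.512043
  n2 = 1.718 * 0.438371 / 0.512043 = 1.4708

1.4708


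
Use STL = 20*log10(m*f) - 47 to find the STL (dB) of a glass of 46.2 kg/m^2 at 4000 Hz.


Mass law: STL = 20 * log10(m * f) - 47
  m * f = 46.2 * 4000 = 184800
  log10(184800) = 5.2667
  STL = 20 * 5.2667 - 47 = 105.334 - 47 = 58.3 dB

58.3 dB


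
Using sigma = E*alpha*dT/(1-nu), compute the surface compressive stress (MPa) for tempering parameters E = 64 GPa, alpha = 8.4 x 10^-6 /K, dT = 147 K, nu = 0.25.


Tempering stress: sigma = E * alpha * dT / (1 - nu)
  E (MPa) = 64 * 1000 = 64000
  Numerator = 64000 * (8.4 x 10^-6) * 147 = 79.0272
  Denominator = 1 - 0.25 = 0.75
  sigma = 79.0272 / 0.75 = 105.4 MPa

105.4 MPa


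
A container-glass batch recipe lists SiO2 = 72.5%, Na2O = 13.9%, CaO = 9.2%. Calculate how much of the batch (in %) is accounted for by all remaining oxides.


Sum the three major oxides:
  SiO2 + Na2O + CaO = 72.5 + 13.9 + 9.2 = 95.6%
Subtract from 100%:
  Others = 100 - 95.6 = 4.4%

4.4%


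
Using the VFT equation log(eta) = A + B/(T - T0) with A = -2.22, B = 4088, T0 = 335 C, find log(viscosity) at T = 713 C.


VFT equation: log(eta) = A + B / (T - T0)
  T - T0 = 713 - 335 = 378
  B / (T - T0) = 4088 / 378 = 10.815
  log(eta) = -2.22 + 10.815 = 8.595

8.595


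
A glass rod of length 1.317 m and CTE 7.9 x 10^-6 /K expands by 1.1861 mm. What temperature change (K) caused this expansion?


Rearrange dL = alpha * L0 * dT for dT:
  dT = dL / (alpha * L0)
  dL (m) = 1.1861 / 1000 = 0.0011861
  dT = 0.0011861 / ((7.9 x 10^-6) * 1.317) = 114.0 K

114.0 K


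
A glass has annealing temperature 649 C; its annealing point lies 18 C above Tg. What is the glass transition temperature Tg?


Rearrange T_anneal = Tg + offset for Tg:
  Tg = T_anneal - offset = 649 - 18 = 631 C

631 C


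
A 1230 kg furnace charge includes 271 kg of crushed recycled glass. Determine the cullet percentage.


Cullet ratio = (cullet mass / total batch mass) * 100
  Ratio = 271 / 1230 * 100 = 22.03%

22.03%


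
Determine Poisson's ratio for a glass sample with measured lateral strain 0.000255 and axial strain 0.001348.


Poisson's ratio: nu = lateral strain / axial strain
  nu = 0.000255 / 0.001348 = 0.1892

0.1892


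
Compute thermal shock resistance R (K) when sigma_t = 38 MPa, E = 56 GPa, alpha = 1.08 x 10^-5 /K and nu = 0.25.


Thermal shock resistance: R = sigma * (1 - nu) / (E * alpha)
  Numerator = 38 * (1 - 0.25) = 28.5
  Denominator = 56 * 1000 * (1.08 x 10^-5) = 0.6048
  R = 28.5 / 0.6048 = 47.1 K

47.1 K


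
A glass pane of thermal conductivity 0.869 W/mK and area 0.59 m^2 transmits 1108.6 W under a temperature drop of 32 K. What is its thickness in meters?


Fourier's law: t = k * A * dT / Q
  t = 0.869 * 0.59 * 32 / 1108.6
  t = 16.40672 / 1108.6 = 0.0148 m

0.0148 m


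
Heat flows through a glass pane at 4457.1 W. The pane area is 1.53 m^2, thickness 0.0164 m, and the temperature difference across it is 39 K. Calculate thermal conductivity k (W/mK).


Fourier's law rearranged: k = Q * t / (A * dT)
  Numerator = 4457.1 * 0.0164 = 73.09644
  Denominator = 1.53 * 39 = 59.67
  k = 73.09644 / 59.67 = 1.225 W/mK

1.225 W/mK


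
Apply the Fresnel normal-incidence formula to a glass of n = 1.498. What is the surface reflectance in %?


Fresnel reflectance at normal incidence:
  R = ((n - 1)/(n + 1))^2
  (n - 1)/(n + 1) = (1.498 - 1)/(1.498 + 1) = 0.199359
  R = 0.199359^2 = 0.039744
  R(%) = 0.039744 * 100 = 3.974%

3.974%


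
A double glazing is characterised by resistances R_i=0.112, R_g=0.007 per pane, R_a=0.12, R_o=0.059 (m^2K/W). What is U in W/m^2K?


Total thermal resistance (series):
  R_total = R_in + R_glass + R_air + R_glass + R_out
  R_total = 0.112 + 0.007 + 0.12 + 0.007 + 0.059 = 0.305 m^2K/W
U-value = 1 / R_total = 1 / 0.305 = 3.279 W/m^2K

3.279 W/m^2K


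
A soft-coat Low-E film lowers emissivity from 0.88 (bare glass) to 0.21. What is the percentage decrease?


Percentage reduction = (1 - coated/uncoated) * 100
  Ratio = 0.21 / 0.88 = 0.2386
  Reduction = (1 - 0.2386) * 100 = 76.1%

76.1%


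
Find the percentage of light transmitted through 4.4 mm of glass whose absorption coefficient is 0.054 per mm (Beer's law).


Beer-Lambert law: T = exp(-alpha * thickness)
  exponent = -0.054 * 4.4 = -0.2376
  T = exp(-0.2376) = 0.7885
  Percentage = 0.7885 * 100 = 78.85%

78.85%


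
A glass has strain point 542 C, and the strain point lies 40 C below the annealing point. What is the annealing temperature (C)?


T_anneal = T_strain + gap:
  T_anneal = 542 + 40 = 582 C

582 C


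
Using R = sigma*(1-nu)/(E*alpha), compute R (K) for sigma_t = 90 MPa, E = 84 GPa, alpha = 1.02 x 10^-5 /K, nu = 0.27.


Thermal shock resistance: R = sigma * (1 - nu) / (E * alpha)
  Numerator = 90 * (1 - 0.27) = 65.7
  Denominator = 84 * 1000 * (1.02 x 10^-5) = 0.8568
  R = 65.7 / 0.8568 = 76.7 K

76.7 K


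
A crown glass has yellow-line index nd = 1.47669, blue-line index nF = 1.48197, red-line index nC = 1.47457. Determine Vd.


Abbe number formula: Vd = (nd - 1) / (nF - nC)
  nd - 1 = 1.47669 - 1 = 0.47669
  nF - nC = 1.48197 - 1.47457 = 0.0074
  Vd = 0.47669 / 0.0074 = 64.42

64.42


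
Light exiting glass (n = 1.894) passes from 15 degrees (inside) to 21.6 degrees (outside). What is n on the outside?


Apply Snell's law: n1 * sin(theta1) = n2 * sin(theta2)
  n2 = n1 * sin(theta1) / sin(theta2)
  sin(15) = 0.258819
  sin(21.6) = 0.368125
  n2 = 1.894 * 0.258819 / 0.368125 = 1.3316

1.3316


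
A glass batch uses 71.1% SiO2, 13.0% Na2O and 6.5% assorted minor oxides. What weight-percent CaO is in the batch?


Pieces sum to 100%:
  CaO = 100 - (SiO2 + Na2O + others)
  CaO = 100 - (71.1 + 13.0 + 6.5) = 9.4%

9.4%


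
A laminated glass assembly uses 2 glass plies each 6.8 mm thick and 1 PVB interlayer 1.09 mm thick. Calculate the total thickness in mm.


Total thickness = glass contribution + PVB contribution
  Glass: 2 * 6.8 = 13.6 mm
  PVB: 1 * 1.09 = 1.09 mm
  Total = 13.6 + 1.09 = 14.69 mm

14.69 mm


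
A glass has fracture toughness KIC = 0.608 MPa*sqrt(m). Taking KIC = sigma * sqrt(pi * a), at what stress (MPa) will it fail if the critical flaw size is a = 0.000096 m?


Rearrange KIC = sigma * sqrt(pi * a):
  sigma = KIC / sqrt(pi * a)
  sqrt(pi * 0.000096) = 0.017366
  sigma = 0.608 / 0.017366 = 35.01 MPa

35.01 MPa


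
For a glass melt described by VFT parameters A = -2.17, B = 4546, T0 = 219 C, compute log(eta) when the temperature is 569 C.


VFT equation: log(eta) = A + B / (T - T0)
  T - T0 = 569 - 219 = 350
  B / (T - T0) = 4546 / 350 = 12.989
  log(eta) = -2.17 + 12.989 = 10.819

10.819


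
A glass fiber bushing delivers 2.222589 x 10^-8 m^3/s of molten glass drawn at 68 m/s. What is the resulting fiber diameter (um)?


Cross-sectional area from continuity:
  A = Q / v = 2.222589 x 10^-8 / 68 = 3.268513 x 10^-10 m^2
Diameter from circular cross-section:
  d = sqrt(4A / pi) * 10^6 (m -> um)
  d = sqrt(4 * 3.268513 x 10^-10 / pi) * 10^6 = 20.4 um

20.4 um


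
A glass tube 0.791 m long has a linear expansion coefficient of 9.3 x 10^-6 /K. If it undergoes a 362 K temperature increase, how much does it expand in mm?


Thermal expansion formula: dL = alpha * L0 * dT
  dL = (9.3 x 10^-6) * 0.791 * 362 = 0.00266298 m
Convert to mm: 0.00266298 * 1000 = 2.663 mm

2.663 mm


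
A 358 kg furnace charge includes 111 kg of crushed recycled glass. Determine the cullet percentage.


Cullet ratio = (cullet mass / total batch mass) * 100
  Ratio = 111 / 358 * 100 = 31.01%

31.01%


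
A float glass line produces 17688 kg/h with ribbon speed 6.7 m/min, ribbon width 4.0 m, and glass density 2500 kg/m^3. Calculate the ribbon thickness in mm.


Ribbon cross-section from mass balance:
  Volume rate = throughput / density = 17688 / 2500 = 7.0752 m^3/h
  thickness = volume rate / (speed * 60 * width), i.e.
  thickness = throughput / (60 * speed * width * density) * 1000
  thickness = 17688 / (60 * 6.7 * 4.0 * 2500) * 1000 = 4.4 mm

4.4 mm


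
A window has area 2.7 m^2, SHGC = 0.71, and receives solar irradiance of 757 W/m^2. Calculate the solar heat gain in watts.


Solar heat gain: Q = Area * SHGC * Irradiance
  Q = 2.7 * 0.71 * 757 = 1451.2 W

1451.2 W


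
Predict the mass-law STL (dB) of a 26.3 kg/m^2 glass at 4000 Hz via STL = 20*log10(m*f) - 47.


Mass law: STL = 20 * log10(m * f) - 47
  m * f = 26.3 * 4000 = 105200
  log10(105200) = 5.02202
  STL = 20 * 5.02202 - 47 = 100.4404 - 47 = 53.4 dB

53.4 dB


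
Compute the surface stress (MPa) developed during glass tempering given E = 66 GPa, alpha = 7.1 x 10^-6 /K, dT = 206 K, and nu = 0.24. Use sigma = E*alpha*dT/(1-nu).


Tempering stress: sigma = E * alpha * dT / (1 - nu)
  E (MPa) = 66 * 1000 = 66000
  Numerator = 66000 * (7.1 x 10^-6) * 206 = 96.5316
  Denominator = 1 - 0.24 = 0.76
  sigma = 96.5316 / 0.76 = 127.0 MPa

127.0 MPa


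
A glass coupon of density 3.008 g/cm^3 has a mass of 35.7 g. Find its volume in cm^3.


Rearrange rho = m / V:
  V = m / rho
  V = 35.7 / 3.008 = 11.868 cm^3

11.868 cm^3


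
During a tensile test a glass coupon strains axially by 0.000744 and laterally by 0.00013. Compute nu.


Poisson's ratio: nu = lateral strain / axial strain
  nu = 0.00013 / 0.000744 = 0.1747

0.1747


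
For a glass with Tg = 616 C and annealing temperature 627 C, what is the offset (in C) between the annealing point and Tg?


Offset = T_anneal - Tg:
  offset = 627 - 616 = 11 C

11 C


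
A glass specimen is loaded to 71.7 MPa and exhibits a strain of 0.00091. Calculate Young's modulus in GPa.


Young's modulus: E = stress / strain
  E = 71.7 MPa / 0.00091 = 78791.21 MPa
Convert to GPa: 78791.21 / 1000 = 78.79 GPa

78.79 GPa


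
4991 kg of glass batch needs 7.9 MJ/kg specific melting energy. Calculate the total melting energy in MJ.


Total energy = mass * specific energy
  E = 4991 * 7.9 = 39428.9 MJ

39428.9 MJ


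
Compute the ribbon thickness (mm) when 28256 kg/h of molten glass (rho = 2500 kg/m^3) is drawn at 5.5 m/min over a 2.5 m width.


Ribbon cross-section from mass balance:
  Volume rate = throughput / density = 28256 / 2500 = 11.3024 m^3/h
  thickness = volume rate / (speed * 60 * width), i.e.
  thickness = throughput / (60 * speed * width * density) * 1000
  thickness = 28256 / (60 * 5.5 * 2.5 * 2500) * 1000 = 13.7 mm

13.7 mm


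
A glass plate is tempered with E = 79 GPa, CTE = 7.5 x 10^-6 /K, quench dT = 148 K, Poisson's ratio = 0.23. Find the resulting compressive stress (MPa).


Tempering stress: sigma = E * alpha * dT / (1 - nu)
  E (MPa) = 79 * 1000 = 79000
  Numerator = 79000 * (7.5 x 10^-6) * 148 = 87.69
  Denominator = 1 - 0.23 = 0.77
  sigma = 87.69 / 0.77 = 113.9 MPa

113.9 MPa


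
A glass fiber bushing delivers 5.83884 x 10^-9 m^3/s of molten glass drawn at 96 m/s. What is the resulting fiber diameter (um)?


Cross-sectional area from continuity:
  A = Q / v = 5.83884 x 10^-9 / 96 = 6.082125 x 10^-11 m^2
Diameter from circular cross-section:
  d = sqrt(4A / pi) * 10^6 (m -> um)
  d = sqrt(4 * 6.082125 x 10^-11 / pi) * 10^6 = 8.8 um

8.8 um


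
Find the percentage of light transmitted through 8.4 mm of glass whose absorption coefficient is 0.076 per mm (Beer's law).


Beer-Lambert law: T = exp(-alpha * thickness)
  exponent = -0.076 * 8.4 = -0.6384
  T = exp(-0.6384) = 0.5281
  Percentage = 0.5281 * 100 = 52.81%

52.81%


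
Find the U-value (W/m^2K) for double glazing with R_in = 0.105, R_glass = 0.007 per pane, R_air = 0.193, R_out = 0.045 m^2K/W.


Total thermal resistance (series):
  R_total = R_in + R_glass + R_air + R_glass + R_out
  R_total = 0.105 + 0.007 + 0.193 + 0.007 + 0.045 = 0.357 m^2K/W
U-value = 1 / R_total = 1 / 0.357 = 2.801 W/m^2K

2.801 W/m^2K


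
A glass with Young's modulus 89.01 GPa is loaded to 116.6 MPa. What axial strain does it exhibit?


Rearrange E = sigma / epsilon:
  epsilon = sigma / E
  E (MPa) = 89.01 * 1000 = 89010
  epsilon = 116.6 / 89010 = 0.00131

0.00131


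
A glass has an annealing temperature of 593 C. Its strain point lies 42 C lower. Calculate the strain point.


Strain point = annealing point - difference:
  T_strain = 593 - 42 = 551 C

551 C


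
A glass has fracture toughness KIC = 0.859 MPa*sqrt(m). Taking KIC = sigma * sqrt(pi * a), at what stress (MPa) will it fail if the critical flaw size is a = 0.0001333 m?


Rearrange KIC = sigma * sqrt(pi * a):
  sigma = KIC / sqrt(pi * a)
  sqrt(pi * 0.0001333) = 0.020464
  sigma = 0.859 / 0.020464 = 41.98 MPa

41.98 MPa


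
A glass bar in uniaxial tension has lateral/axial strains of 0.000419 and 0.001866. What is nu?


Poisson's ratio: nu = lateral strain / axial strain
  nu = 0.000419 / 0.001866 = 0.2245

0.2245


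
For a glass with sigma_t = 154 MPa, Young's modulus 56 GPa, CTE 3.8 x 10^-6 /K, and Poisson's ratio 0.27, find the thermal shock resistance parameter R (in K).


Thermal shock resistance: R = sigma * (1 - nu) / (E * alpha)
  Numerator = 154 * (1 - 0.27) = 112.42
  Denominator = 56 * 1000 * (3.8 x 10^-6) = 0.2128
  R = 112.42 / 0.2128 = 528.3 K

528.3 K


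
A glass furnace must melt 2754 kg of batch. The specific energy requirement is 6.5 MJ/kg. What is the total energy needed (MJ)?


Total energy = mass * specific energy
  E = 2754 * 6.5 = 17901 MJ

17901 MJ


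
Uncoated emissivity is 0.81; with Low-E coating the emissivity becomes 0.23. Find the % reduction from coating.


Percentage reduction = (1 - coated/uncoated) * 100
  Ratio = 0.23 / 0.81 = 0.284
  Reduction = (1 - 0.284) * 100 = 71.6%

71.6%


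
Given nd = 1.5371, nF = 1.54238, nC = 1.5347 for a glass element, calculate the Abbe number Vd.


Abbe number formula: Vd = (nd - 1) / (nF - nC)
  nd - 1 = 1.5371 - 1 = 0.5371
  nF - nC = 1.54238 - 1.5347 = 0.00768
  Vd = 0.5371 / 0.00768 = 69.93

69.93


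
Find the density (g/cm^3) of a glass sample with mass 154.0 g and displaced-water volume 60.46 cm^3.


Use the definition of density:
  rho = mass / volume
  rho = 154.0 / 60.46 = 2.547 g/cm^3

2.547 g/cm^3


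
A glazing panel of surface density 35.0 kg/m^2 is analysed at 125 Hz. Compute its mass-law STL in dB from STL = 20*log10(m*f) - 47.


Mass law: STL = 20 * log10(m * f) - 47
  m * f = 35.0 * 125 = 4375
  log10(4375) = 3.64098
  STL = 20 * 3.64098 - 47 = 72.8196 - 47 = 25.8 dB

25.8 dB


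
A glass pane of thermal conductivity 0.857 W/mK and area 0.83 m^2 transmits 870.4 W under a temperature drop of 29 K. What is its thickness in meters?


Fourier's law: t = k * A * dT / Q
  t = 0.857 * 0.83 * 29 / 870.4
  t = 20.62799 / 870.4 = 0.0237 m

0.0237 m


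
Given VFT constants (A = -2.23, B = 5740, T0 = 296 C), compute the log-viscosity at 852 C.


VFT equation: log(eta) = A + B / (T - T0)
  T - T0 = 852 - 296 = 556
  B / (T - T0) = 5740 / 556 = 10.324
  log(eta) = -2.23 + 10.324 = 8.094

8.094


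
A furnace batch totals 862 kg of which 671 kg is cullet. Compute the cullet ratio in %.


Cullet ratio = (cullet mass / total batch mass) * 100
  Ratio = 671 / 862 * 100 = 77.84%

77.84%


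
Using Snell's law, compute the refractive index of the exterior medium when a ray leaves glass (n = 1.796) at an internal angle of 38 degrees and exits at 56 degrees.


Apply Snell's law: n1 * sin(theta1) = n2 * sin(theta2)
  n2 = n1 * sin(theta1) / sin(theta2)
  sin(38) = 0.615661
  sin(56) = 0.829038
  n2 = 1.796 * 0.615661 / 0.829038 = 1.3337

1.3337


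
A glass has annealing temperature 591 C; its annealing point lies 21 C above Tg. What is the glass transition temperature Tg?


Rearrange T_anneal = Tg + offset for Tg:
  Tg = T_anneal - offset = 591 - 21 = 570 C

570 C


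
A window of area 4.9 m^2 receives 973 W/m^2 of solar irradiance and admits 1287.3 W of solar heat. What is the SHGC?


Rearrange Q = Area * SHGC * Irradiance:
  SHGC = Q / (Area * Irradiance)
  SHGC = 1287.3 / (4.9 * 973) = 0.27

0.27


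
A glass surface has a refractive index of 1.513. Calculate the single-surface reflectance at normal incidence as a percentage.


Fresnel reflectance at normal incidence:
  R = ((n - 1)/(n + 1))^2
  (n - 1)/(n + 1) = (1.513 - 1)/(1.513 + 1) = 0.204138
  R = 0.204138^2 = 0.0416723
  R(%) = 0.0416723 * 100 = 4.167%

4.167%


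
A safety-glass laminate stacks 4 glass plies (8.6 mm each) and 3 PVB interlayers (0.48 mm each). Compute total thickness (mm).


Total thickness = glass contribution + PVB contribution
  Glass: 4 * 8.6 = 34.4 mm
  PVB: 3 * 0.48 = 1.44 mm
  Total = 34.4 + 1.44 = 35.84 mm

35.84 mm


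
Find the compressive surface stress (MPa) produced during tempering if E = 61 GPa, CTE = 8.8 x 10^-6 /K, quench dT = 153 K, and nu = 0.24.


Tempering stress: sigma = E * alpha * dT / (1 - nu)
  E (MPa) = 61 * 1000 = 61000
  Numerator = 61000 * (8.8 x 10^-6) * 153 = 82.1304
  Denominator = 1 - 0.24 = 0.76
  sigma = 82.1304 / 0.76 = 108.1 MPa

108.1 MPa


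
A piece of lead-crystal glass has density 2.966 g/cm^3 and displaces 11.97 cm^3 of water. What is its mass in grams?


Rearrange rho = m / V:
  m = rho * V
  m = 2.966 * 11.97 = 35.503 g

35.503 g


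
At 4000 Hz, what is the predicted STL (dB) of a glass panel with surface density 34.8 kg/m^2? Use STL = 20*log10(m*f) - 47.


Mass law: STL = 20 * log10(m * f) - 47
  m * f = 34.8 * 4000 = 139200
  log10(139200) = 5.14364
  STL = 20 * 5.14364 - 47 = 102.8728 - 47 = 55.9 dB

55.9 dB


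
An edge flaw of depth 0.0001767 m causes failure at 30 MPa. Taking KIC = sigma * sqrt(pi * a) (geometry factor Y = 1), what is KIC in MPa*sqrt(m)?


Fracture toughness: KIC = sigma * sqrt(pi * a)
  pi * a = pi * 0.0001767 = 0.000555119
  sqrt(pi * a) = 0.023561
  KIC = 30 * 0.023561 = 0.707 MPa*sqrt(m)

0.707 MPa*sqrt(m)


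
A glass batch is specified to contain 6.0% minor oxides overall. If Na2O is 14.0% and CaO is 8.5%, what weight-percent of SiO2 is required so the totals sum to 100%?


Known pieces sum to 100%:
  SiO2 = 100 - (others + Na2O + CaO)
  SiO2 = 100 - (6.0 + 14.0 + 8.5) = 71.5%

71.5%


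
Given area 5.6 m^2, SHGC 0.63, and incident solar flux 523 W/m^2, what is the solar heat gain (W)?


Solar heat gain: Q = Area * SHGC * Irradiance
  Q = 5.6 * 0.63 * 523 = 1845.1 W

1845.1 W


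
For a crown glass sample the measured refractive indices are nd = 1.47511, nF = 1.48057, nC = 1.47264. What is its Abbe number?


Abbe number formula: Vd = (nd - 1) / (nF - nC)
  nd - 1 = 1.47511 - 1 = 0.47511
  nF - nC = 1.48057 - 1.47264 = 0.00793
  Vd = 0.47511 / 0.00793 = 59.91

59.91


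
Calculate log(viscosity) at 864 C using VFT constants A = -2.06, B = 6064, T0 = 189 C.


VFT equation: log(eta) = A + B / (T - T0)
  T - T0 = 864 - 189 = 675
  B / (T - T0) = 6064 / 675 = 8.984
  log(eta) = -2.06 + 8.984 = 6.924

6.924


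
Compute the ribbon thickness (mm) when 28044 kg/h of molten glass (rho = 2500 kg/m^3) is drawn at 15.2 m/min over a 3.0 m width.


Ribbon cross-section from mass balance:
  Volume rate = throughput / density = 28044 / 2500 = 11.2176 m^3/h
  thickness = volume rate / (speed * 60 * width), i.e.
  thickness = throughput / (60 * speed * width * density) * 1000
  thickness = 28044 / (60 * 15.2 * 3.0 * 2500) * 1000 = 4.1 mm

4.1 mm


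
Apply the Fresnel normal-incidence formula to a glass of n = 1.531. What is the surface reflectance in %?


Fresnel reflectance at normal incidence:
  R = ((n - 1)/(n + 1))^2
  (n - 1)/(n + 1) = (1.531 - 1)/(1.531 + 1) = 0.209798
  R = 0.209798^2 = 0.0440152
  R(%) = 0.0440152 * 100 = 4.402%

4.402%


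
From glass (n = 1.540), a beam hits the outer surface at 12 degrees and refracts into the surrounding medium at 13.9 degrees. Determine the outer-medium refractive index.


Apply Snell's law: n1 * sin(theta1) = n2 * sin(theta2)
  n2 = n1 * sin(theta1) / sin(theta2)
  sin(12) = 0.207912
  sin(13.9) = 0.240228
  n2 = 1.540 * 0.207912 / 0.240228 = 1.3328

1.3328


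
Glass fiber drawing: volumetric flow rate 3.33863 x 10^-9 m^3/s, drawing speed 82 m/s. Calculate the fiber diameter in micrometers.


Cross-sectional area from continuity:
  A = Q / v = 3.33863 x 10^-9 / 82 = 4.0715 x 10^-11 m^2
Diameter from circular cross-section:
  d = sqrt(4A / pi) * 10^6 (m -> um)
  d = sqrt(4 * 4.0715 x 10^-11 / pi) * 10^6 = 7.2 um

7.2 um


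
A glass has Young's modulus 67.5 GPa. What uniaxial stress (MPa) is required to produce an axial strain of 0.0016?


Rearrange E = sigma / epsilon:
  sigma = E * epsilon
  E (MPa) = 67.5 * 1000 = 67500
  sigma = 67500 * 0.0016 = 108.0 MPa

108.0 MPa


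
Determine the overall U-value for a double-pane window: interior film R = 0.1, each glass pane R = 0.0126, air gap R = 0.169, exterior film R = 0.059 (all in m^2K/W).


Total thermal resistance (series):
  R_total = R_in + R_glass + R_air + R_glass + R_out
  R_total = 0.1 + 0.0126 + 0.169 + 0.0126 + 0.059 = 0.3532 m^2K/W
U-value = 1 / R_total = 1 / 0.3532 = 2.831 W/m^2K

2.831 W/m^2K


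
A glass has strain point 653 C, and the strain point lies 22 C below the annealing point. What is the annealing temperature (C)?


T_anneal = T_strain + gap:
  T_anneal = 653 + 22 = 675 C

675 C


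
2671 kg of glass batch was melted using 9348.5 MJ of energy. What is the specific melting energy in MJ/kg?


Rearrange E = m * s for s:
  s = E / m
  s = 9348.5 / 2671 = 3.5 MJ/kg

3.5 MJ/kg


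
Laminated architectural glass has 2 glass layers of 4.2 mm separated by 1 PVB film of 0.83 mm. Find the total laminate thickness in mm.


Total thickness = glass contribution + PVB contribution
  Glass: 2 * 4.2 = 8.4 mm
  PVB: 1 * 0.83 = 0.83 mm
  Total = 8.4 + 0.83 = 9.23 mm

9.23 mm


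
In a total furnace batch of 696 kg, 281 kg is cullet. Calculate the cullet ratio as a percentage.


Cullet ratio = (cullet mass / total batch mass) * 100
  Ratio = 281 / 696 * 100 = 40.37%

40.37%


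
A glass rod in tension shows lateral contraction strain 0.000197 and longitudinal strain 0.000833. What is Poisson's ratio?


Poisson's ratio: nu = lateral strain / axial strain
  nu = 0.000197 / 0.000833 = 0.2365

0.2365


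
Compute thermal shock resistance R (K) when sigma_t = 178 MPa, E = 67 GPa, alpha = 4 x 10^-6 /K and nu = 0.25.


Thermal shock resistance: R = sigma * (1 - nu) / (E * alpha)
  Numerator = 178 * (1 - 0.25) = 133.5
  Denominator = 67 * 1000 * (4 x 10^-6) = 0.268
  R = 133.5 / 0.268 = 498.1 K

498.1 K


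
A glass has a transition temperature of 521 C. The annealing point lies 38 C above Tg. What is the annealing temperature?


The annealing temperature is Tg plus the offset:
  T_anneal = 521 + 38 = 559 C

559 C


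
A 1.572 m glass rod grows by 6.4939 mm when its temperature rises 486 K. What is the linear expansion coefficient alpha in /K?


Rearrange dL = alpha * L0 * dT for alpha:
  alpha = dL / (L0 * dT)
  alpha = (6.4939 / 1000) / (1.572 * 486) = 0.0000085 /K = 8.5 x 10^-6 /K

8.5 x 10^-6 /K


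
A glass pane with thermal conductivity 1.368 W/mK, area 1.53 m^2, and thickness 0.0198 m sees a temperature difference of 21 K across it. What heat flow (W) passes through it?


Fourier's law: Q = k * A * dT / t
  Q = 1.368 * 1.53 * 21 / 0.0198
  Q = 43.95384 / 0.0198 = 2219.9 W

2219.9 W


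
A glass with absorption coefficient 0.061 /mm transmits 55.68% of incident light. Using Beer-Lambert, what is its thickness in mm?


Rearrange T = exp(-alpha * thickness):
  thickness = -ln(T) / alpha
  T = 55.68/100 = 0.5568
  ln(T) = -0.58555
  -ln(T) = 0.58555
  thickness = 0.58555 / 0.061 = 9.6 mm

9.6 mm


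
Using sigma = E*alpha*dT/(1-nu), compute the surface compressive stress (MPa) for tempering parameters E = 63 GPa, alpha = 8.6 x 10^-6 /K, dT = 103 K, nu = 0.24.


Tempering stress: sigma = E * alpha * dT / (1 - nu)
  E (MPa) = 63 * 1000 = 63000
  Numerator = 63000 * (8.6 x 10^-6) * 103 = 55.8054
  Denominator = 1 - 0.24 = 0.76
  sigma = 55.8054 / 0.76 = 73.4 MPa

73.4 MPa


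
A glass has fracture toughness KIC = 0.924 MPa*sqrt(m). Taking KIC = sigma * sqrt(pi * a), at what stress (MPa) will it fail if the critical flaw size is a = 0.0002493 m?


Rearrange KIC = sigma * sqrt(pi * a):
  sigma = KIC / sqrt(pi * a)
  sqrt(pi * 0.0002493) = 0.027986
  sigma = 0.924 / 0.027986 = 33.02 MPa

33.02 MPa


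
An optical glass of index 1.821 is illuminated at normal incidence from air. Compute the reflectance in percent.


Fresnel reflectance at normal incidence:
  R = ((n - 1)/(n + 1))^2
  (n - 1)/(n + 1) = (1.821 - 1)/(1.821 + 1) = 0.291032
  R = 0.291032^2 = 0.0846996
  R(%) = 0.0846996 * 100 = 8.47%

8.47%


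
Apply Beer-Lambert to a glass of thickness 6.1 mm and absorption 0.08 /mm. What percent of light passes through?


Beer-Lambert law: T = exp(-alpha * thickness)
  exponent = -0.08 * 6.1 = -0.488
  T = exp(-0.488) = 0.6139
  Percentage = 0.6139 * 100 = 61.39%

61.39%


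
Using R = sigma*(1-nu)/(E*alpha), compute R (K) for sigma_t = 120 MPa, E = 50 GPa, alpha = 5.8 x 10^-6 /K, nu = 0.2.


Thermal shock resistance: R = sigma * (1 - nu) / (E * alpha)
  Numerator = 120 * (1 - 0.2) = 96.0
  Denominator = 50 * 1000 * (5.8 x 10^-6) = 0.29
  R = 96.0 / 0.29 = 331.0 K

331.0 K


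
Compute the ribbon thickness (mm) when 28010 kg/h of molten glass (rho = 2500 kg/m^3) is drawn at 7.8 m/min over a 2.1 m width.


Ribbon cross-section from mass balance:
  Volume rate = throughput / density = 28010 / 2500 = 11.204 m^3/h
  thickness = volume rate / (speed * 60 * width), i.e.
  thickness = throughput / (60 * speed * width * density) * 1000
  thickness = 28010 / (60 * 7.8 * 2.1 * 2500) * 1000 = 11.4 mm

11.4 mm


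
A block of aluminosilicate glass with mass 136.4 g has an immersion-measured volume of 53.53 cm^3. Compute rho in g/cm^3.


Use the definition of density:
  rho = mass / volume
  rho = 136.4 / 53.53 = 2.548 g/cm^3

2.548 g/cm^3


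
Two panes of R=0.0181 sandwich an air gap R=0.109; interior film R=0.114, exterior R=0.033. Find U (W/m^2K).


Total thermal resistance (series):
  R_total = R_in + R_glass + R_air + R_glass + R_out
  R_total = 0.114 + 0.0181 + 0.109 + 0.0181 + 0.033 = 0.2922 m^2K/W
U-value = 1 / R_total = 1 / 0.2922 = 3.422 W/m^2K

3.422 W/m^2K


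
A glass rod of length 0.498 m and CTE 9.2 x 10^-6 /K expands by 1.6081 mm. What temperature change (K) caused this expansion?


Rearrange dL = alpha * L0 * dT for dT:
  dT = dL / (alpha * L0)
  dL (m) = 1.6081 / 1000 = 0.0016081
  dT = 0.0016081 / ((9.2 x 10^-6) * 0.498) = 351.0 K

351.0 K


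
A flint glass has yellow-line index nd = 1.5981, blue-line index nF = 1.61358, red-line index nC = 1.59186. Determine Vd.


Abbe number formula: Vd = (nd - 1) / (nF - nC)
  nd - 1 = 1.5981 - 1 = 0.5981
  nF - nC = 1.61358 - 1.59186 = 0.02172
  Vd = 0.5981 / 0.02172 = 27.54

27.54


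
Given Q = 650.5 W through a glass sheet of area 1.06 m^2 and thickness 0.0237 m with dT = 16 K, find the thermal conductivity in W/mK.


Fourier's law rearranged: k = Q * t / (A * dT)
  Numerator = 650.5 * 0.0237 = 15.41685
  Denominator = 1.06 * 16 = 16.96
  k = 15.41685 / 16.96 = 0.909 W/mK

0.909 W/mK


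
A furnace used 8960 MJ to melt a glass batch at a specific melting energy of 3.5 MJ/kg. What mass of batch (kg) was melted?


Rearrange E = m * s for m:
  m = E / s
  m = 8960 / 3.5 = 2560.0 kg

2560.0 kg


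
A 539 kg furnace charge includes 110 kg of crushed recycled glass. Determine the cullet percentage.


Cullet ratio = (cullet mass / total batch mass) * 100
  Ratio = 110 / 539 * 100 = 20.41%

20.41%


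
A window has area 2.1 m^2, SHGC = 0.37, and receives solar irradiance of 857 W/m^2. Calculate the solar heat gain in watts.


Solar heat gain: Q = Area * SHGC * Irradiance
  Q = 2.1 * 0.37 * 857 = 665.9 W

665.9 W


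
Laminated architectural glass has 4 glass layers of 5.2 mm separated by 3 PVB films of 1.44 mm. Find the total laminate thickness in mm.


Total thickness = glass contribution + PVB contribution
  Glass: 4 * 5.2 = 20.8 mm
  PVB: 3 * 1.44 = 4.32 mm
  Total = 20.8 + 4.32 = 25.12 mm

25.12 mm


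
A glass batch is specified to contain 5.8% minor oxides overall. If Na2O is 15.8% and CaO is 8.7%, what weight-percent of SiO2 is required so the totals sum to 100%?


Known pieces sum to 100%:
  SiO2 = 100 - (others + Na2O + CaO)
  SiO2 = 100 - (5.8 + 15.8 + 8.7) = 69.7%

69.7%


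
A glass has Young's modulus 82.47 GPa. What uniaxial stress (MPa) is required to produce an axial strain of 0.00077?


Rearrange E = sigma / epsilon:
  sigma = E * epsilon
  E (MPa) = 82.47 * 1000 = 82470
  sigma = 82470 * 0.00077 = 63.5 MPa

63.5 MPa


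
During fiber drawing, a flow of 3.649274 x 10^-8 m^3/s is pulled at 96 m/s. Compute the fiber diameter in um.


Cross-sectional area from continuity:
  A = Q / v = 3.649274 x 10^-8 / 96 = 3.801327 x 10^-10 m^2
Diameter from circular cross-section:
  d = sqrt(4A / pi) * 10^6 (m -> um)
  d = sqrt(4 * 3.801327 x 10^-10 / pi) * 10^6 = 22.0 um

22.0 um


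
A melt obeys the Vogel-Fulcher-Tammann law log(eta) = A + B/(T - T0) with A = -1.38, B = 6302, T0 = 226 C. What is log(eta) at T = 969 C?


VFT equation: log(eta) = A + B / (T - T0)
  T - T0 = 969 - 226 = 743
  B / (T - T0) = 6302 / 743 = 8.482
  log(eta) = -1.38 + 8.482 = 7.102

7.102


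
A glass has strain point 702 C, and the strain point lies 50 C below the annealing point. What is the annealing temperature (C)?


T_anneal = T_strain + gap:
  T_anneal = 702 + 50 = 752 C

752 C


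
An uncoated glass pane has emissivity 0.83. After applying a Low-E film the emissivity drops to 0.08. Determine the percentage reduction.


Percentage reduction = (1 - coated/uncoated) * 100
  Ratio = 0.08 / 0.83 = 0.0964
  Reduction = (1 - 0.0964) * 100 = 90.4%

90.4%


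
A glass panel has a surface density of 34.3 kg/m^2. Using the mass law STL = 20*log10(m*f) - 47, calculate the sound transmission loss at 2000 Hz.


Mass law: STL = 20 * log10(m * f) - 47
  m * f = 34.3 * 2000 = 68600
  log10(68600) = 4.83632
  STL = 20 * 4.83632 - 47 = 96.7264 - 47 = 49.7 dB

49.7 dB


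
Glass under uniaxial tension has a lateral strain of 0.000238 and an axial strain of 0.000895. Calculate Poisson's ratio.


Poisson's ratio: nu = lateral strain / axial strain
  nu = 0.000238 / 0.000895 = 0.2659

0.2659


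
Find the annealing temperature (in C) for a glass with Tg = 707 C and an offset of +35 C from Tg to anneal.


The annealing temperature is Tg plus the offset:
  T_anneal = 707 + 35 = 742 C

742 C


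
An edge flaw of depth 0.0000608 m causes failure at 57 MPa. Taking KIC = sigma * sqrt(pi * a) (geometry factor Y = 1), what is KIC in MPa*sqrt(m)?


Fracture toughness: KIC = sigma * sqrt(pi * a)
  pi * a = pi * 0.0000608 = 0.000191009
  sqrt(pi * a) = 0.013821
  KIC = 57 * 0.013821 = 0.788 MPa*sqrt(m)

0.788 MPa*sqrt(m)


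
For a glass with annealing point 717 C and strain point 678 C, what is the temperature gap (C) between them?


Gap = T_anneal - T_strain:
  gap = 717 - 678 = 39 C

39 C


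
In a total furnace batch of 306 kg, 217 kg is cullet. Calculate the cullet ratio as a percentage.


Cullet ratio = (cullet mass / total batch mass) * 100
  Ratio = 217 / 306 * 100 = 70.92%

70.92%


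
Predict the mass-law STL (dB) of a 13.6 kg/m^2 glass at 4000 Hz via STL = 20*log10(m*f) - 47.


Mass law: STL = 20 * log10(m * f) - 47
  m * f = 13.6 * 4000 = 54400
  log10(54400) = 4.7356
  STL = 20 * 4.7356 - 47 = 94.712 - 47 = 47.7 dB

47.7 dB


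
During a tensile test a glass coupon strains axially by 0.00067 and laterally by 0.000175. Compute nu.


Poisson's ratio: nu = lateral strain / axial strain
  nu = 0.000175 / 0.00067 = 0.2612

0.2612


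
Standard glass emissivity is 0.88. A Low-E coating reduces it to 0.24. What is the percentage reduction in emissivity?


Percentage reduction = (1 - coated/uncoated) * 100
  Ratio = 0.24 / 0.88 = 0.2727
  Reduction = (1 - 0.2727) * 100 = 72.7%

72.7%


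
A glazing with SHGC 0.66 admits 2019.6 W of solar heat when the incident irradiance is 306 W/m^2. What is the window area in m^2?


Rearrange Q = Area * SHGC * Irradiance:
  Area = Q / (SHGC * Irradiance)
  Area = 2019.6 / (0.66 * 306) = 10.0 m^2

10.0 m^2


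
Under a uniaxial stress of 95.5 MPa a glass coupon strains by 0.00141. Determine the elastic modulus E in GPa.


Young's modulus: E = stress / strain
  E = 95.5 MPa / 0.00141 = 67730.5 MPa
Convert to GPa: 67730.5 / 1000 = 67.73 GPa

67.73 GPa


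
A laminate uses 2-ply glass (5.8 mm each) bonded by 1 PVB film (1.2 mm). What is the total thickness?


Total thickness = glass contribution + PVB contribution
  Glass: 2 * 5.8 = 11.6 mm
  PVB: 1 * 1.2 = 1.2 mm
  Total = 11.6 + 1.2 = 12.8 mm

12.8 mm


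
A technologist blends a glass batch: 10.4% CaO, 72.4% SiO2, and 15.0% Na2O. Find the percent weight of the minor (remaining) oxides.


Sum the three major oxides:
  SiO2 + Na2O + CaO = 72.4 + 15.0 + 10.4 = 97.8%
Subtract from 100%:
  Others = 100 - 97.8 = 2.2%

2.2%


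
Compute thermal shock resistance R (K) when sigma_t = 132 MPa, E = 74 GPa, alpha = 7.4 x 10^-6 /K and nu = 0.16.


Thermal shock resistance: R = sigma * (1 - nu) / (E * alpha)
  Numerator = 132 * (1 - 0.16) = 110.88
  Denominator = 74 * 1000 * (7.4 x 10^-6) = 0.5476
  R = 110.88 / 0.5476 = 202.5 K

202.5 K


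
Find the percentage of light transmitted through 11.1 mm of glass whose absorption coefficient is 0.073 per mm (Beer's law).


Beer-Lambert law: T = exp(-alpha * thickness)
  exponent = -0.073 * 11.1 = -0.8103
  T = exp(-0.8103) = 0.4447
  Percentage = 0.4447 * 100 = 44.47%

44.47%


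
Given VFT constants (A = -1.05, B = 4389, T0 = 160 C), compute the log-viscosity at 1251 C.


VFT equation: log(eta) = A + B / (T - T0)
  T - T0 = 1251 - 160 = 1091
  B / (T - T0) = 4389 / 1091 = 4.023
  log(eta) = -1.05 + 4.023 = 2.973

2.973


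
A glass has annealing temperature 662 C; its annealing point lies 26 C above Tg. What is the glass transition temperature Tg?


Rearrange T_anneal = Tg + offset for Tg:
  Tg = T_anneal - offset = 662 - 26 = 636 C

636 C


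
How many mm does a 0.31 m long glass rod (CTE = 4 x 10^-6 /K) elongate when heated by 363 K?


Thermal expansion formula: dL = alpha * L0 * dT
  dL = (4 x 10^-6) * 0.31 * 363 = 0.00045012 m
Convert to mm: 0.00045012 * 1000 = 0.4501 mm

0.4501 mm


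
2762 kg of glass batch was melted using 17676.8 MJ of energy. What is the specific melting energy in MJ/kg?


Rearrange E = m * s for s:
  s = E / m
  s = 17676.8 / 2762 = 6.4 MJ/kg

6.4 MJ/kg


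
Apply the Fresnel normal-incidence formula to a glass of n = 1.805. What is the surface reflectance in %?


Fresnel reflectance at normal incidence:
  R = ((n - 1)/(n + 1))^2
  (n - 1)/(n + 1) = (1.805 - 1)/(1.805 + 1) = 0.286988
  R = 0.286988^2 = 0.0823621
  R(%) = 0.0823621 * 100 = 8.236%

8.236%


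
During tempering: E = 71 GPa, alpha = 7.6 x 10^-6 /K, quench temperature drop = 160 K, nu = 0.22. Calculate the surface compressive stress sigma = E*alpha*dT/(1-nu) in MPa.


Tempering stress: sigma = E * alpha * dT / (1 - nu)
  E (MPa) = 71 * 1000 = 71000
  Numerator = 71000 * (7.6 x 10^-6) * 160 = 86.336
  Denominator = 1 - 0.22 = 0.78
  sigma = 86.336 / 0.78 = 110.7 MPa

110.7 MPa


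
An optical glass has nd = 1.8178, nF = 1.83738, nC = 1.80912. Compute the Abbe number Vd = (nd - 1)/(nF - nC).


Abbe number formula: Vd = (nd - 1) / (nF - nC)
  nd - 1 = 1.8178 - 1 = 0.8178
  nF - nC = 1.83738 - 1.80912 = 0.02826
  Vd = 0.8178 / 0.02826 = 28.94

28.94


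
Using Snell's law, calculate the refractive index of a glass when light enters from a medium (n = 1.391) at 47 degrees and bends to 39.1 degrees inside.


Apply Snell's law: n1 * sin(theta1) = n2 * sin(theta2)
  n2 = n1 * sin(theta1) / sin(theta2)
  sin(47) = 0.731354
  sin(39.1) = 0.630676
  n2 = 1.391 * 0.731354 / 0.630676 = 1.6131

1.6131


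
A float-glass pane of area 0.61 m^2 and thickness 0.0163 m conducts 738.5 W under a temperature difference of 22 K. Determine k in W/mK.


Fourier's law rearranged: k = Q * t / (A * dT)
  Numerator = 738.5 * 0.0163 = 12.03755
  Denominator = 0.61 * 22 = 13.42
  k = 12.03755 / 13.42 = 0.897 W/mK

0.897 W/mK


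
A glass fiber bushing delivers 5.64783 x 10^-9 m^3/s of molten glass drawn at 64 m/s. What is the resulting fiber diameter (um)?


Cross-sectional area from continuity:
  A = Q / v = 5.64783 x 10^-9 / 64 = 8.824734 x 10^-11 m^2
Diameter from circular cross-section:
  d = sqrt(4A / pi) * 10^6 (m -> um)
  d = sqrt(4 * 8.824734 x 10^-11 / pi) * 10^6 = 10.6 um

10.6 um


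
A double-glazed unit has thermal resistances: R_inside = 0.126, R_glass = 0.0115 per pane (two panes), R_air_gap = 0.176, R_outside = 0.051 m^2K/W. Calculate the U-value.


Total thermal resistance (series):
  R_total = R_in + R_glass + R_air + R_glass + R_out
  R_total = 0.126 + 0.0115 + 0.176 + 0.0115 + 0.051 = 0.376 m^2K/W
U-value = 1 / R_total = 1 / 0.376 = 2.66 W/m^2K

2.66 W/m^2K


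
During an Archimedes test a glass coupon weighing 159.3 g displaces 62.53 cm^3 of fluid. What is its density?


Use the definition of density:
  rho = mass / volume
  rho = 159.3 / 62.53 = 2.548 g/cm^3

2.548 g/cm^3


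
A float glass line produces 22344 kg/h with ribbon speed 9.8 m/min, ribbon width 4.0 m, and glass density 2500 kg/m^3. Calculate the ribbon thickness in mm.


Ribbon cross-section from mass balance:
  Volume rate = throughput / density = 22344 / 2500 = 8.9376 m^3/h
  thickness = volume rate / (speed * 60 * width), i.e.
  thickness = throughput / (60 * speed * width * density) * 1000
  thickness = 22344 / (60 * 9.8 * 4.0 * 2500) * 1000 = 3.8 mm

3.8 mm
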